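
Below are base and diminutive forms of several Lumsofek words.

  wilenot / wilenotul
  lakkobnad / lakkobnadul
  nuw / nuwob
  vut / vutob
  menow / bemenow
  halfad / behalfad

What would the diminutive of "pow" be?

powob

nuw and menow both end in -w yet inflect differently (nuwob, bemenow), so the final letter is not what conditions the rule; the number of vowels is.
"pow" has 1 vowel. The stems with 1 vowel (nuw → nuwob, vut → vutob) add -ob.
So pow → powob.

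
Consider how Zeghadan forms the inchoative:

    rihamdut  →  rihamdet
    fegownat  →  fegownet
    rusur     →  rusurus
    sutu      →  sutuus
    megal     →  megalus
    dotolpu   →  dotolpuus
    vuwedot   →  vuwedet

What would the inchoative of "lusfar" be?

lusfarus

rihamdut and dotolpu both have last vowel 'u' yet inflect differently (rihamdet, dotolpuus), so the last vowel is not what conditions the rule; the final letter is.
"lusfar" ends in -r. The one such stem in the data (rusur → rusurus) adds -us, so the same rule applies.
The other pattern: stems ending in -t change the last vowel to 'e'.
So lusfar → lusfarus.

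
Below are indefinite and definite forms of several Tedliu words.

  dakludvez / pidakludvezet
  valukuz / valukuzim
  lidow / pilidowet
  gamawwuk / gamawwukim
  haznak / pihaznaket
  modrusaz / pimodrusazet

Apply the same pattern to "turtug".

turtugim

valukuz and dakludvez both end in -z yet inflect differently (valukuzim, pidakludvezet), so the final letter is not what conditions the rule; the last vowel is.
"turtug" has last vowel 'u'. The stems whose last vowel is 'u' (gamawwuk → gamawwukim, valukuz → valukuzim) add -im.
The other pattern: stems whose last vowel is 'a', 'e' or 'o' add pi- … -et around the stem.
So turtug → turtugim.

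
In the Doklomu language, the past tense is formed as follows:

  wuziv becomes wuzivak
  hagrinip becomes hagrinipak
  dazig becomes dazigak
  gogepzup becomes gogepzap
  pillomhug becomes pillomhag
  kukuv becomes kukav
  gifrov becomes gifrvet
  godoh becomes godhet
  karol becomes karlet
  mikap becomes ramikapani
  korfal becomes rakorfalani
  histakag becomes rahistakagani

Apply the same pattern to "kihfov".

hagrinip and gogepzup both end in -p yet inflect differently (hagrinipak, gogepzap), so the final letter is not what conditions the rule; the last vowel is.
"kihfov" has last vowel 'o'. The stems whose last vowel is 'o' (gifrov → gifrvet, godoh → godhet, karol → karlet) delete the last vowel and add -et.
The other patterns: stems whose last vowel is 'i' add -ak; stems whose last vowel is 'u' change the last vowel to 'a'; stems whose last vowel is 'a' add ra- … -ani around the stem.
So kihfov → kihfvet.

kihfvet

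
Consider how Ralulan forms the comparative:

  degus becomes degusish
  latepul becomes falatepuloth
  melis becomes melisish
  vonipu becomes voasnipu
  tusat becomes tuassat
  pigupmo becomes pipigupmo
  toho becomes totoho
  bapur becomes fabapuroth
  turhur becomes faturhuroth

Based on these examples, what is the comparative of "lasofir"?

falasofiroth

degus and vonipu both have last vowel 'u' yet inflect differently (degusish, voasnipu), so the last vowel is not what conditions the rule; the final letter is.
"lasofir" ends in -r. The stems ending in -r (bapur → fabapuroth, turhur → faturhuroth) add fa- … -oth around the stem.
The other patterns: stems ending in -o repeat the first consonant+vowel as a prefix; stems ending in -s add -ish; stems ending in -t or -u insert -as- after the first vowel.
So lasofir → falasofiroth.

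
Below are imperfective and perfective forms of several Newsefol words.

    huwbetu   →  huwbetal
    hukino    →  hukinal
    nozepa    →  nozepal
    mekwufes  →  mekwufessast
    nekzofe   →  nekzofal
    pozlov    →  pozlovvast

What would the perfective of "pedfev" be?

pozlov and hukino both have last vowel 'o' yet inflect differently (pozlovvast, hukinal), so the last vowel is not what conditions the rule; whether the stem ends in a vowel or a consonant is.
"pedfev" ends in a consonant. The stems ending in a consonant (pozlov → pozlovvast, mekwufes → mekwufessast) double the final consonant and add -ast.
So pedfev → pedfevvast.

pedfevvast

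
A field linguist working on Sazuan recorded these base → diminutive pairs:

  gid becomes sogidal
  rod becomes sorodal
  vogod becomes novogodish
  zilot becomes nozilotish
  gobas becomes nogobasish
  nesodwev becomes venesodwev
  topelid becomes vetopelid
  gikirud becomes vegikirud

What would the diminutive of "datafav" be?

vedatafav

gid and vogod both end in -d yet inflect differently (sogidal, novogodish), so the final letter is not what conditions the rule; the number of vowels is.
"datafav" has 3 vowels. The stems with 3 vowels (nesodwev → venesodwev, topelid → vetopelid, gikirud → vegikirud) add the prefix ve-.
The other patterns: stems with 1 vowel add so- … -al around the stem; stems with 2 vowels add no- … -ish around the stem.
So datafav → vedatafav.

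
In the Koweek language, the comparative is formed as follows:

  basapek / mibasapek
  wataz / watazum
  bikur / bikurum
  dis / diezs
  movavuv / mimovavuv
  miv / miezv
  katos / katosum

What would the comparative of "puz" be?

puezz

"puz" has 1 vowel. The stems with 1 vowel (miv → miezv, dis → diezs) insert -ez- after the first vowel.
The other patterns: stems with 2 vowels add -um; stems with 3 vowels add the prefix mi-.
So puz → puezz.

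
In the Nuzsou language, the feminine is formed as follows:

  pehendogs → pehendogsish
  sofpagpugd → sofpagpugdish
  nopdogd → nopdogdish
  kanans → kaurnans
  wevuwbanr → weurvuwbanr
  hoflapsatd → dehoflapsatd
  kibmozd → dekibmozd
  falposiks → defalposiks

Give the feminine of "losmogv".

pehendogs and kanans both end in -s yet inflect differently (pehendogsish, kaurnans), so the final letter is not what conditions the rule; the second-to-last letter is.
"losmogv" has second-to-last letter 'g'. The stems whose second-to-last letter is 'g' (pehendogs → pehendogsish, sofpagpugd → sofpagpugdish, nopdogd → nopdogdish) add -ish.
So losmogv → losmogvish.

losmogvish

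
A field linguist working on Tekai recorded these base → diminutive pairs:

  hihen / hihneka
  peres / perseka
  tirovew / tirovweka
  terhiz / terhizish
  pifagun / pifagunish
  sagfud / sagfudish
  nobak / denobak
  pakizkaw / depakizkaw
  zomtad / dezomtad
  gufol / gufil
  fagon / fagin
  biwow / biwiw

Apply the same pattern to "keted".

"keted" has last vowel 'e'. The stems whose last vowel is 'e' (hihen → hihneka, peres → perseka, tirovew → tirovweka) delete the last vowel and add -eka.
The other patterns: stems whose last vowel is 'i' or 'u' add -ish; stems whose last vowel is 'a' add the prefix de-; stems whose last vowel is 'o' change the last vowel to 'i'.
So keted → ketdeka.

ketdeka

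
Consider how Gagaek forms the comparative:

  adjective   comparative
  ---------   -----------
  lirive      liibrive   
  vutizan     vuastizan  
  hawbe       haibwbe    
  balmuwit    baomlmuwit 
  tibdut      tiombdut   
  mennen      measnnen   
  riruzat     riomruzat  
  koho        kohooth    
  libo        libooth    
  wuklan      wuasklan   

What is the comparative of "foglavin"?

mennen and lirive both have last vowel 'e' yet inflect differently (measnnen, liibrive), so the last vowel is not what conditions the rule; the final letter is.
"foglavin" ends in -n. The stems ending in -n (mennen → measnnen, wuklan → wuasklan, vutizan → vuastizan) insert -as- after the first vowel.
So foglavin → foasglavin.

foasglavin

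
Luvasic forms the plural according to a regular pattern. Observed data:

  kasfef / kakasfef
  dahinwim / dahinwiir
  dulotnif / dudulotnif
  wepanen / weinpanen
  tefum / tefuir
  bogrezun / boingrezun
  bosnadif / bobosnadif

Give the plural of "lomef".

lolomef

"lomef" ends in -f. The stems ending in -f (kasfef → kakasfef, dulotnif → dudulotnif, bosnadif → bobosnadif) repeat the first consonant+vowel as a prefix.
So lomef → lolomef.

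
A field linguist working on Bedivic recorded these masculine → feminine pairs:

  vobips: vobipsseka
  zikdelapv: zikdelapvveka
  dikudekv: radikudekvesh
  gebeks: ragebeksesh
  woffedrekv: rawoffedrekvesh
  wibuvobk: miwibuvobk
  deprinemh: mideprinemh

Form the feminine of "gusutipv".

gusutipvveka

zikdelapv and dikudekv both end in -v yet inflect differently (zikdelapvveka, radikudekvesh), so the final letter is not what conditions the rule; the second-to-last letter is.
"gusutipv" has second-to-last letter 'p'. The stems whose second-to-last letter is 'p' (vobips → vobipsseka, zikdelapv → zikdelapvveka) double the final consonant and add -eka.
So gusutipv → gusutipvveka.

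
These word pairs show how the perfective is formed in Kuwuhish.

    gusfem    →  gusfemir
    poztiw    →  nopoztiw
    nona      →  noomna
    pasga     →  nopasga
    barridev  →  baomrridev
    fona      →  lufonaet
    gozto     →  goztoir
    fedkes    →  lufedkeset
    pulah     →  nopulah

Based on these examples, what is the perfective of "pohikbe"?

"pohikbe" begins with p-. The stems beginning with p- (poztiw → nopoztiw, pasga → nopasga, pulah → nopulah) add the prefix no-.
So pohikbe → nopohikbe.

nopohikbe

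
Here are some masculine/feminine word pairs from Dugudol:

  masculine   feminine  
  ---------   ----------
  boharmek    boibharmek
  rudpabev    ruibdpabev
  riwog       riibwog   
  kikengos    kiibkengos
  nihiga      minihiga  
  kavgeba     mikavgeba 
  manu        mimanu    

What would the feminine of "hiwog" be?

kikengos and kavgeba both begin with k- yet inflect differently (kiibkengos, mikavgeba), so the first letter is not what conditions the rule; whether the stem ends in a vowel or a consonant is.
"hiwog" ends in a consonant. The stems ending in a consonant (boharmek → boibharmek, rudpabev → ruibdpabev, riwog → riibwog) insert -ib- after the first vowel.
So hiwog → hiibwog.

hiibwog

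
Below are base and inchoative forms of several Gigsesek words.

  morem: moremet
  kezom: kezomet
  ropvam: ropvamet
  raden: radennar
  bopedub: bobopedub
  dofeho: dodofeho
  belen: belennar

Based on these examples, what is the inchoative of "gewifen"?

belen and morem both have last vowel 'e' yet inflect differently (belennar, moremet), so the last vowel is not what conditions the rule; the final letter is.
"gewifen" ends in -n. The stems ending in -n (belen → belennar, raden → radennar) double the final consonant and add -ar.
So gewifen → gewifennar.

gewifennar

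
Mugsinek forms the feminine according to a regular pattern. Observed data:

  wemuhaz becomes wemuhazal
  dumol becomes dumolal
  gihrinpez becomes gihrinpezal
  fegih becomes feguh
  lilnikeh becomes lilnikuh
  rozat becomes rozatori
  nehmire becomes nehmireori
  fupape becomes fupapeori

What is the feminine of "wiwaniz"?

wiwanizal

"wiwaniz" ends in -z. The stems ending in -z (wemuhaz → wemuhazal, gihrinpez → gihrinpezal) add -al.
The other patterns: stems ending in -h change the last vowel to 'u'; stems ending in -e or -t add -ori.
So wiwaniz → wiwanizal.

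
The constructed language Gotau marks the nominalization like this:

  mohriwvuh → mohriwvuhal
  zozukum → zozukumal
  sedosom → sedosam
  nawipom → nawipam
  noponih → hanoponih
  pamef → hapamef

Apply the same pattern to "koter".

hakoter

zozukum and sedosom both end in -m yet inflect differently (zozukumal, sedosam), so the final letter is not what conditions the rule; the last vowel is.
"koter" has last vowel 'e'. The one such stem in the data (pamef → hapamef) adds the prefix ha-, so the same rule applies.
The other patterns: stems whose last vowel is 'u' add -al; stems whose last vowel is 'o' change the last vowel to 'a'.
So koter → hakoter.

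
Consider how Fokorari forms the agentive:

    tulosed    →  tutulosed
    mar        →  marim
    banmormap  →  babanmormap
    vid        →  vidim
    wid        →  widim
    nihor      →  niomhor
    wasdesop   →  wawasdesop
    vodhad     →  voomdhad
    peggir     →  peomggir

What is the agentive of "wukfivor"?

wuwukfivor

wid and vodhad both end in -d yet inflect differently (widim, voomdhad), so the final letter is not what conditions the rule; the number of vowels is.
"wukfivor" has 3 vowels. The stems with 3 vowels (wasdesop → wawasdesop, banmormap → babanmormap, tulosed → tutulosed) repeat the first consonant+vowel as a prefix.
So wukfivor → wuwukfivor.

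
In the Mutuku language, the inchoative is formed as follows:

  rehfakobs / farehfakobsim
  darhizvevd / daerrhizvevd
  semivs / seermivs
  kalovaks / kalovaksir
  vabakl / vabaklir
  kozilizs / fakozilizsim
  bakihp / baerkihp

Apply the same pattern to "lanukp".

lanukpir

semivs and kalovaks both end in -s yet inflect differently (seermivs, kalovaksir), so the final letter is not what conditions the rule; the second-to-last letter is.
"lanukp" has second-to-last letter 'k'. The stems whose second-to-last letter is 'k' (vabakl → vabaklir, kalovaks → kalovaksir) add -ir.
The other patterns: stems whose second-to-last letter is 'h' or 'v' insert -er- after the first vowel; stems whose second-to-last letter is 'b' or 'z' add fa- … -im around the stem.
So lanukp → lanukpir.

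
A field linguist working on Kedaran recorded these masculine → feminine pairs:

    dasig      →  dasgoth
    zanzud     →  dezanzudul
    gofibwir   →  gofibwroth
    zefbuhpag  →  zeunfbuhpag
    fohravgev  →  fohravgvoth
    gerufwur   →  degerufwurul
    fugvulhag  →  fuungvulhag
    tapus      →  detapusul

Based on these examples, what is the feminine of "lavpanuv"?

delavpanuvul

fugvulhag and dasig both end in -g yet inflect differently (fuungvulhag, dasgoth), so the final letter is not what conditions the rule; the last vowel is.
"lavpanuv" has last vowel 'u'. The stems whose last vowel is 'u' (tapus → detapusul, zanzud → dezanzudul, gerufwur → degerufwurul) add de- … -ul around the stem.
The other patterns: stems whose last vowel is 'a' insert -un- after the first vowel; stems whose last vowel is 'e' or 'i' delete the last vowel and add -oth.
So lavpanuv → delavpanuvul.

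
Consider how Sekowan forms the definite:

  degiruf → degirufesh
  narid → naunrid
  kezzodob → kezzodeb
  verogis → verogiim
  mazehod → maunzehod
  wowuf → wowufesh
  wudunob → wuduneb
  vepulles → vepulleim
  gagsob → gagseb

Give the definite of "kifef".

verogis and narid both have last vowel 'i' yet inflect differently (verogiim, naunrid), so the last vowel is not what conditions the rule; the final letter is.
"kifef" ends in -f. The stems ending in -f (degiruf → degirufesh, wowuf → wowufesh) add -esh.
The other patterns: stems ending in -s drop the final letter and add -im; stems ending in -d insert -un- after the first vowel; stems ending in -b change the last vowel to 'e'.
So kifef → kifefesh.

kifefesh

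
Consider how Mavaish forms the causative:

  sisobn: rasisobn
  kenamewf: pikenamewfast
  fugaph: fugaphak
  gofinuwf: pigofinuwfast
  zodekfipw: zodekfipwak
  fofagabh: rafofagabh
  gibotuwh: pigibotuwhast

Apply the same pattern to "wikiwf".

piwikiwfast

gibotuwh and fugaph both end in -h yet inflect differently (pigibotuwhast, fugaphak), so the final letter is not what conditions the rule; the second-to-last letter is.
"wikiwf" has second-to-last letter 'w'. The stems whose second-to-last letter is 'w' (gofinuwf → pigofinuwfast, gibotuwh → pigibotuwhast, kenamewf → pikenamewfast) add pi- … -ast around the stem.
So wikiwf → piwikiwfast.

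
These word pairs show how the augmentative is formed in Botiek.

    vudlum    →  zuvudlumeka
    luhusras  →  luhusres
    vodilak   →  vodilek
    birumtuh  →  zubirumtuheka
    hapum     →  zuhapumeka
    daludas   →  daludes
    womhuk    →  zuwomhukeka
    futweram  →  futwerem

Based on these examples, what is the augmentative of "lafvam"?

hapum and futweram both end in -m yet inflect differently (zuhapumeka, futwerem), so the final letter is not what conditions the rule; the last vowel is.
"lafvam" has last vowel 'a'. The stems whose last vowel is 'a' (futweram → futwerem, vodilak → vodilek, luhusras → luhusres) change the last vowel to 'e'.
The other pattern: stems whose last vowel is 'u' add zu- … -eka around the stem.
So lafvam → lafvem.

lafvem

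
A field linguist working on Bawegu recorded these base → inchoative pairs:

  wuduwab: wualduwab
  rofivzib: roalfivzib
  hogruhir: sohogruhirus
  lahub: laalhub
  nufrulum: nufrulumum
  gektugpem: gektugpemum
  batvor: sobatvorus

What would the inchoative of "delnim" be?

delnimum

hogruhir and rofivzib both have last vowel 'i' yet inflect differently (sohogruhirus, roalfivzib), so the last vowel is not what conditions the rule; the final letter is.
"delnim" ends in -m. The stems ending in -m (gektugpem → gektugpemum, nufrulum → nufrulumum) add -um.
The other patterns: stems ending in -r add so- … -us around the stem; stems ending in -b insert -al- after the first vowel.
So delnim → delnimum.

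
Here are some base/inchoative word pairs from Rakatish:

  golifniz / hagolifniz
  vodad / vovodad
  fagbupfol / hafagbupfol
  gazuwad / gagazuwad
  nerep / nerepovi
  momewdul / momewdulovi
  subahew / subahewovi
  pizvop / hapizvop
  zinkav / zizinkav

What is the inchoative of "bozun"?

bozunovi

"bozun" has last vowel 'u'. The one such stem in the data (momewdul → momewdulovi) adds -ovi, so the same rule applies.
The other patterns: stems whose last vowel is 'a' repeat the first consonant+vowel as a prefix; stems whose last vowel is 'i' or 'o' add the prefix ha-.
So bozun → bozunovi.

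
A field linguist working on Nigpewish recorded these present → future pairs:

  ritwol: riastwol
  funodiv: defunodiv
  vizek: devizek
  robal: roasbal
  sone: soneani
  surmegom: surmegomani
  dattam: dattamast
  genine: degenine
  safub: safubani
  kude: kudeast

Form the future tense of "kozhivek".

kozhivekast

surmegom and dattam both end in -m yet inflect differently (surmegomani, dattamast), so the final letter is not what conditions the rule; the first letter is.
"kozhivek" begins with k-. The one such stem in the data (kude → kudeast) adds -ast, so the same rule applies.
The other patterns: stems beginning with r- insert -as- after the first vowel; stems beginning with s- add -ani; stems beginning with f-, g- or v- add the prefix de-.
So kozhivek → kozhivekast.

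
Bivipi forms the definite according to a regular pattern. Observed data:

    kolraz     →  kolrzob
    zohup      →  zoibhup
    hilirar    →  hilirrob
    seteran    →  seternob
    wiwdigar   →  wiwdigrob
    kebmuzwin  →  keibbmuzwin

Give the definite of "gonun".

goibnun

"gonun" has last vowel 'u'. The one such stem in the data (zohup → zoibhup) inserts -ib- after the first vowel (as does kebmuzwin), so the same rule applies.
The other pattern: stems whose last vowel is 'a' delete the last vowel and add -ob.
So gonun → goibnun.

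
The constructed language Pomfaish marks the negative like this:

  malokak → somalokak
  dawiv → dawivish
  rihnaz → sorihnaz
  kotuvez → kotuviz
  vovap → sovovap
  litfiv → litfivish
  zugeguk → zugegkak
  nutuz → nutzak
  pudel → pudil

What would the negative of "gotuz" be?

gotzak

rihnaz and kotuvez both end in -z yet inflect differently (sorihnaz, kotuviz), so the final letter is not what conditions the rule; the last vowel is.
"gotuz" has last vowel 'u'. The stems whose last vowel is 'u' (zugeguk → zugegkak, nutuz → nutzak) delete the last vowel and add -ak.
The other patterns: stems whose last vowel is 'i' add -ish; stems whose last vowel is 'a' add the prefix so-; stems whose last vowel is 'e' change the last vowel to 'i'.
So gotuz → gotzak.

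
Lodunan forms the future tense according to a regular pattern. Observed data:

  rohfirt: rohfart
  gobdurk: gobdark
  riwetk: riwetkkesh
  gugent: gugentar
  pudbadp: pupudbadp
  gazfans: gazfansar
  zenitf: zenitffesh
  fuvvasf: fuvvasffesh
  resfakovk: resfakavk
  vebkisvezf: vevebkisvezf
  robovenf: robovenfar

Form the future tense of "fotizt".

fofotizt

fuvvasf and robovenf both end in -f yet inflect differently (fuvvasffesh, robovenfar), so the final letter is not what conditions the rule; the second-to-last letter is.
"fotizt" has second-to-last letter 'z'. The one such stem in the data (vebkisvezf → vevebkisvezf) repeats the first consonant+vowel as a prefix (as does pudbadp), so the same rule applies.
So fotizt → fofotizt.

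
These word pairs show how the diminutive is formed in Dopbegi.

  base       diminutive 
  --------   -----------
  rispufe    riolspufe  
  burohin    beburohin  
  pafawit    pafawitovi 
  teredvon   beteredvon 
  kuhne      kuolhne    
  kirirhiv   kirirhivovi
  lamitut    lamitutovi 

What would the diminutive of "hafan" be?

burohin and pafawit both have last vowel 'i' yet inflect differently (beburohin, pafawitovi), so the last vowel is not what conditions the rule; the final letter is.
"hafan" ends in -n. The stems ending in -n (burohin → beburohin, teredvon → beteredvon) add the prefix be-.
The other patterns: stems ending in -e insert -ol- after the first vowel; stems ending in -t or -v add -ovi.
So hafan → behafan.

behafan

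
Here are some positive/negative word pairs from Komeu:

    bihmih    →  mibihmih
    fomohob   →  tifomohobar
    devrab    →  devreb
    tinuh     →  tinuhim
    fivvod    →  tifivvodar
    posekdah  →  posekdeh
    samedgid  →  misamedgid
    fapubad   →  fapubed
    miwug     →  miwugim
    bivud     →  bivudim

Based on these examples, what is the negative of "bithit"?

"bithit" has last vowel 'i'. The stems whose last vowel is 'i' (samedgid → misamedgid, bihmih → mibihmih) add the prefix mi-.
So bithit → mibithit.

mibithit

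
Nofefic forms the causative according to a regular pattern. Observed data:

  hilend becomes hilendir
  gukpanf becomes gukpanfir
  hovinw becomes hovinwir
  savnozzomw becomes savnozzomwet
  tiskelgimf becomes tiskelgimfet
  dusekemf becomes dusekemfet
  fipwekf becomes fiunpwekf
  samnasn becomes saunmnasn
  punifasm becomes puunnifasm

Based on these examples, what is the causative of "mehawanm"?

mehawanmir

hovinw and savnozzomw both end in -w yet inflect differently (hovinwir, savnozzomwet), so the final letter is not what conditions the rule; the second-to-last letter is.
"mehawanm" has second-to-last letter 'n'. The stems whose second-to-last letter is 'n' (hilend → hilendir, gukpanf → gukpanfir, hovinw → hovinwir) add -ir.
The other patterns: stems whose second-to-last letter is 'm' add -et; stems whose second-to-last letter is 'k' or 's' insert -un- after the first vowel.
So mehawanm → mehawanmir.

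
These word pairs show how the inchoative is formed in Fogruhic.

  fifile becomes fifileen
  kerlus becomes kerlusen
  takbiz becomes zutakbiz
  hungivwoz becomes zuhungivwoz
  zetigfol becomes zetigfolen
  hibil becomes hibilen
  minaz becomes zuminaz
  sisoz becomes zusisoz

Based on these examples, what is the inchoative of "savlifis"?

hungivwoz and zetigfol both have last vowel 'o' yet inflect differently (zuhungivwoz, zetigfolen), so the last vowel is not what conditions the rule; the final letter is.
"savlifis" ends in -s. The one such stem in the data (kerlus → kerlusen) adds -en, so the same rule applies.
The other pattern: stems ending in -z add the prefix zu-.
So savlifis → savlifisen.

savlifisen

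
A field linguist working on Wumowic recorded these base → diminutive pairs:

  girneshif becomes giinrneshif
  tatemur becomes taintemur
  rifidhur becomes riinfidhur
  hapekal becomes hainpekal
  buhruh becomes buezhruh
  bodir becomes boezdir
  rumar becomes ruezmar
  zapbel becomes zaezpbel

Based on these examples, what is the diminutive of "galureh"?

"galureh" has 3 vowels. The stems with 3 vowels (girneshif → giinrneshif, tatemur → taintemur, rifidhur → riinfidhur) insert -in- after the first vowel.
The other pattern: stems with 2 vowels insert -ez- after the first vowel.
So galureh → gainlureh.

gainlureh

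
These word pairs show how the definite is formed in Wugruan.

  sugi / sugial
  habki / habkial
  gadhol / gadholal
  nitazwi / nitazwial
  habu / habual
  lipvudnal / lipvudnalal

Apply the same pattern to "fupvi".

fupvial

Every pair shown (sugi → sugial, habki → habkial, gadhol → gadholal, …) follows the same rule: add -al.
So fupvi → fupvial.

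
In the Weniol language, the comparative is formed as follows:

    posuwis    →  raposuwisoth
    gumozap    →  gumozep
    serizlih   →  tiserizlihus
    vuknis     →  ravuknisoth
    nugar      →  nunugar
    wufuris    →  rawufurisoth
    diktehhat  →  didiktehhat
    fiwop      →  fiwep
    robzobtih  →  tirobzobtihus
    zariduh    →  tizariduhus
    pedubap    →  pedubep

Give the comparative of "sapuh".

tisapuhus

"sapuh" ends in -h. The stems ending in -h (robzobtih → tirobzobtihus, serizlih → tiserizlihus, zariduh → tizariduhus) add ti- … -us around the stem.
So sapuh → tisapuhus.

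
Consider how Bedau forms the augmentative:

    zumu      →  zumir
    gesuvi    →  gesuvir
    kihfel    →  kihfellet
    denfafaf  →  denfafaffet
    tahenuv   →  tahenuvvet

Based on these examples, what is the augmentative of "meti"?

metir

zumu and tahenuv both have last vowel 'u' yet inflect differently (zumir, tahenuvvet), so the last vowel is not what conditions the rule; whether the stem ends in a vowel or a consonant is.
"meti" ends in a vowel. The stems ending in a vowel (zumu → zumir, gesuvi → gesuvir) drop the final letter and add -ir.
The other pattern: stems ending in a consonant double the final consonant and add -et.
So meti → metir.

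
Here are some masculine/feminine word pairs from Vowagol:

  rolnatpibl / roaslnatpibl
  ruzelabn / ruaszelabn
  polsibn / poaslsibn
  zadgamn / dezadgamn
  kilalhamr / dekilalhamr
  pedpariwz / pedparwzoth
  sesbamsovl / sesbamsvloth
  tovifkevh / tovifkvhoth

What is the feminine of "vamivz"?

vamvzoth

ruzelabn and zadgamn both end in -n yet inflect differently (ruaszelabn, dezadgamn), so the final letter is not what conditions the rule; the second-to-last letter is.
"vamivz" has second-to-last letter 'v'. The stems whose second-to-last letter is 'v' (sesbamsovl → sesbamsvloth, tovifkevh → tovifkvhoth) delete the last vowel and add -oth.
So vamivz → vamvzoth.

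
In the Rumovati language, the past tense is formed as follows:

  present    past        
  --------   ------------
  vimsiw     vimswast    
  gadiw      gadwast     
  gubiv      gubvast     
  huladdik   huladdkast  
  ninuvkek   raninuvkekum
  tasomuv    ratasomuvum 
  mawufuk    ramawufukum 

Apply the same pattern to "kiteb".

rakitebum

huladdik and ninuvkek both end in -k yet inflect differently (huladdkast, raninuvkekum), so the final letter is not what conditions the rule; the last vowel is.
"kiteb" has last vowel 'e'. The one such stem in the data (ninuvkek → raninuvkekum) adds ra- … -um around the stem, so the same rule applies.
The other pattern: stems whose last vowel is 'i' delete the last vowel and add -ast.
So kiteb → rakitebum.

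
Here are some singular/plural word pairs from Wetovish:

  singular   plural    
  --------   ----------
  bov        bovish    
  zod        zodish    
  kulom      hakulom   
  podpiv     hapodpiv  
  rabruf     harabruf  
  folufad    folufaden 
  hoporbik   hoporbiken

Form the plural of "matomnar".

matomnaren

"matomnar" has 3 vowels. The stems with 3 vowels (folufad → folufaden, hoporbik → hoporbiken) add -en.
So matomnar → matomnaren.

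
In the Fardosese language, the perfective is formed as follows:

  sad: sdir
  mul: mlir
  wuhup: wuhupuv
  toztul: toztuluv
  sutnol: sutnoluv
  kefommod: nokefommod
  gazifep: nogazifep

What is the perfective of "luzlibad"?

mul and toztul both end in -l yet inflect differently (mlir, toztuluv), so the final letter is not what conditions the rule; the number of vowels is.
"luzlibad" has 3 vowels. The stems with 3 vowels (kefommod → nokefommod, gazifep → nogazifep) add the prefix no-.
So luzlibad → noluzlibad.

noluzlibad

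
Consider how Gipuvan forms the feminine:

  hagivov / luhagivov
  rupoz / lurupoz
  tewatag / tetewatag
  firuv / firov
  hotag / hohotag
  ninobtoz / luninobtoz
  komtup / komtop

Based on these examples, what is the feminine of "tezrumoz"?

lutezrumoz

firuv and hagivov both end in -v yet inflect differently (firov, luhagivov), so the final letter is not what conditions the rule; the last vowel is.
"tezrumoz" has last vowel 'o'. The stems whose last vowel is 'o' (rupoz → lurupoz, hagivov → luhagivov, ninobtoz → luninobtoz) add the prefix lu-.
So tezrumoz → lutezrumoz.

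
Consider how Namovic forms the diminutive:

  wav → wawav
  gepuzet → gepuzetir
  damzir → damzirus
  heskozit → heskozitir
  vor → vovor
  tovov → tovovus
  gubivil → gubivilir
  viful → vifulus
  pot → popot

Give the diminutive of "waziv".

wazivus

vor and damzir both end in -r yet inflect differently (vovor, damzirus), so the final letter is not what conditions the rule; the number of vowels is.
"waziv" has 2 vowels. The stems with 2 vowels (viful → vifulus, damzir → damzirus, tovov → tovovus) add -us.
The other patterns: stems with 1 vowel repeat the first consonant+vowel as a prefix; stems with 3 vowels add -ir.
So waziv → wazivus.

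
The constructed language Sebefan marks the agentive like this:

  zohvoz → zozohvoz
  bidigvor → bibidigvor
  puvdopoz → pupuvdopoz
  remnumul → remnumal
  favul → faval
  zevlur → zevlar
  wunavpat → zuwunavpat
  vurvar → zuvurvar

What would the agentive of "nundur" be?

"nundur" has last vowel 'u'. The stems whose last vowel is 'u' (remnumul → remnumal, favul → faval, zevlur → zevlar) change the last vowel to 'a'.
So nundur → nundar.

nundar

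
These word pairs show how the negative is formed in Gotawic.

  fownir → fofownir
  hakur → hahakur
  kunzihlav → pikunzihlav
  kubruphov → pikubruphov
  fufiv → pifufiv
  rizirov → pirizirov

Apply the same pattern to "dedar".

dededar

"dedar" ends in -r. The stems ending in -r (fownir → fofownir, hakur → hahakur) repeat the first consonant+vowel as a prefix.
The other pattern: stems ending in -v add the prefix pi-.
So dedar → dededar.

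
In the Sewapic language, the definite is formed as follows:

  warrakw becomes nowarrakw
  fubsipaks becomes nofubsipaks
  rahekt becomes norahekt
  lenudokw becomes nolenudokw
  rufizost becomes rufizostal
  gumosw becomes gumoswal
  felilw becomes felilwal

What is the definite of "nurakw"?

nonurakw

rahekt and rufizost both end in -t yet inflect differently (norahekt, rufizostal), so the final letter is not what conditions the rule; the second-to-last letter is.
"nurakw" has second-to-last letter 'k'. The stems whose second-to-last letter is 'k' (warrakw → nowarrakw, fubsipaks → nofubsipaks, rahekt → norahekt) add the prefix no-.
So nurakw → nonurakw.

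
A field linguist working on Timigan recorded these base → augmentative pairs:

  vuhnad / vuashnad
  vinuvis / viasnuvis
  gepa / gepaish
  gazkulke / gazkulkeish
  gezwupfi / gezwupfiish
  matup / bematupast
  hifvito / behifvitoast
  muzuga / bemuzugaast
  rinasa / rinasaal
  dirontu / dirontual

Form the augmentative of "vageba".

"vageba" begins with v-. The stems beginning with v- (vuhnad → vuashnad, vinuvis → viasnuvis) insert -as- after the first vowel.
The other patterns: stems beginning with g- add -ish; stems beginning with h- or m- add be- … -ast around the stem; stems beginning with d- or r- add -al.
So vageba → vaasgeba.

vaasgeba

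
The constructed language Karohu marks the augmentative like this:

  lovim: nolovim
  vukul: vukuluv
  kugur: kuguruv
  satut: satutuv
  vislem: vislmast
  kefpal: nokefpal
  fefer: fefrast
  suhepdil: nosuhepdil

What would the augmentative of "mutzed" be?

"mutzed" has last vowel 'e'. The stems whose last vowel is 'e' (vislem → vislmast, fefer → fefrast) delete the last vowel and add -ast.
The other patterns: stems whose last vowel is 'u' add -uv; stems whose last vowel is 'a' or 'i' add the prefix no-.
So mutzed → mutzdast.

mutzdast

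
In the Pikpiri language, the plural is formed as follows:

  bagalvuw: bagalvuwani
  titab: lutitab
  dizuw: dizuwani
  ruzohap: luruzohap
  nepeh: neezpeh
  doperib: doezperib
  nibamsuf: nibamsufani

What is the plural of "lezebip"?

"lezebip" has last vowel 'i'. The one such stem in the data (doperib → doezperib) inserts -ez- after the first vowel (as does nepeh), so the same rule applies.
So lezebip → leezzebip.

leezzebip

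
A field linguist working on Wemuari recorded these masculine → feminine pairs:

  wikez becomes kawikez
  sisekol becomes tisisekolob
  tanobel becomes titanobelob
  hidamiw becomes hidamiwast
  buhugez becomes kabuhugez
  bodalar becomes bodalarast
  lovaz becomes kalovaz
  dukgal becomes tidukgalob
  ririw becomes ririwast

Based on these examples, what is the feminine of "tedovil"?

titedovilob

"tedovil" ends in -l. The stems ending in -l (dukgal → tidukgalob, tanobel → titanobelob, sisekol → tisisekolob) add ti- … -ob around the stem.
The other patterns: stems ending in -z add the prefix ka-; stems ending in -r or -w add -ast.
So tedovil → titedovilob.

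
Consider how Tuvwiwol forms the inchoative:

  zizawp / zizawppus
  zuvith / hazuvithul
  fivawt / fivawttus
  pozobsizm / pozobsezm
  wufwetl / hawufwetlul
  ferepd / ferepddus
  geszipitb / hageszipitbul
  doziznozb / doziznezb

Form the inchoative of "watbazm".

"watbazm" has second-to-last letter 'z'. The stems whose second-to-last letter is 'z' (pozobsizm → pozobsezm, doziznozb → doziznezb) change the last vowel to 'e'.
The other patterns: stems whose second-to-last letter is 't' add ha- … -ul around the stem; stems whose second-to-last letter is 'p' or 'w' double the final consonant and add -us.
So watbazm → watbezm.

watbezm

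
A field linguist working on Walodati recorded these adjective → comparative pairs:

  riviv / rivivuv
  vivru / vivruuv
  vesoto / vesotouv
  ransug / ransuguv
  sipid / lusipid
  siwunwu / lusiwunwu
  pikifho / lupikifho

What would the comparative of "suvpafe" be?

lusuvpafe

vivru and siwunwu both end in -u yet inflect differently (vivruuv, lusiwunwu), so the final letter is not what conditions the rule; the first letter is.
"suvpafe" begins with s-. The stems beginning with s- (sipid → lusipid, siwunwu → lusiwunwu) add the prefix lu-.
The other pattern: stems beginning with r- or v- add -uv.
So suvpafe → lusuvpafe.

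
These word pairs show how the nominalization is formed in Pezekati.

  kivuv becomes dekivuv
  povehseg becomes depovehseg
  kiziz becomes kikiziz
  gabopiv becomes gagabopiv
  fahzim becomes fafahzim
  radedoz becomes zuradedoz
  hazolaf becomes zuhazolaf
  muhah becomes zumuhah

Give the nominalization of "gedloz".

zugedloz

"gedloz" has last vowel 'o'. The one such stem in the data (radedoz → zuradedoz) adds the prefix zu-, so the same rule applies.
The other patterns: stems whose last vowel is 'e' or 'u' add the prefix de-; stems whose last vowel is 'i' repeat the first consonant+vowel as a prefix.
So gedloz → zugedloz.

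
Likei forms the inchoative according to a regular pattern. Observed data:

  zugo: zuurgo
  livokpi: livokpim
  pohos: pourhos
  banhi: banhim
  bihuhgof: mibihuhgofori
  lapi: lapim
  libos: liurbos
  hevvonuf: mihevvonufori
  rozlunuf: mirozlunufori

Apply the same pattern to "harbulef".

bihuhgof and zugo both have last vowel 'o' yet inflect differently (mibihuhgofori, zuurgo), so the last vowel is not what conditions the rule; the final letter is.
"harbulef" ends in -f. The stems ending in -f (rozlunuf → mirozlunufori, hevvonuf → mihevvonufori, bihuhgof → mibihuhgofori) add mi- … -ori around the stem.
The other patterns: stems ending in -i drop the final letter and add -im; stems ending in -o or -s insert -ur- after the first vowel.
So harbulef → miharbulefori.

miharbulefori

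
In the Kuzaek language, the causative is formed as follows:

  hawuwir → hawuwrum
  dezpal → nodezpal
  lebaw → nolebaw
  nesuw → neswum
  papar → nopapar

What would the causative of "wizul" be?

wizlum

papar and hawuwir both end in -r yet inflect differently (nopapar, hawuwrum), so the final letter is not what conditions the rule; the last vowel is.
"wizul" has last vowel 'u'. The one such stem in the data (nesuw → neswum) deletes the last vowel and adds -um (as does hawuwir), so the same rule applies.
The other pattern: stems whose last vowel is 'a' add the prefix no-.
So wizul → wizlum.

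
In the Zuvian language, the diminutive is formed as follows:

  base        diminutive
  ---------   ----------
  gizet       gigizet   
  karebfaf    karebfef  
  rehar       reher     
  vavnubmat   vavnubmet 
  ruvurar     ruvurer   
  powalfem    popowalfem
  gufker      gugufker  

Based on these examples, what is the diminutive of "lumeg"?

lulumeg

gizet and vavnubmat both end in -t yet inflect differently (gigizet, vavnubmet), so the final letter is not what conditions the rule; the last vowel is.
"lumeg" has last vowel 'e'. The stems whose last vowel is 'e' (powalfem → popowalfem, gufker → gugufker, gizet → gigizet) repeat the first consonant+vowel as a prefix.
The other pattern: stems whose last vowel is 'a' change the last vowel to 'e'.
So lumeg → lulumeg.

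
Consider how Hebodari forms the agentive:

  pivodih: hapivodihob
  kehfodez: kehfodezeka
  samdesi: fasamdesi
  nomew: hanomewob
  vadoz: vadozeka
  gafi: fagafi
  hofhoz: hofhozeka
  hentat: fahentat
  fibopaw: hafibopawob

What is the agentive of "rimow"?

harimowob

nomew and kehfodez both have last vowel 'e' yet inflect differently (hanomewob, kehfodezeka), so the last vowel is not what conditions the rule; the final letter is.
"rimow" ends in -w. The stems ending in -w (nomew → hanomewob, fibopaw → hafibopawob) add ha- … -ob around the stem.
The other patterns: stems ending in -z add -eka; stems ending in -i or -t add the prefix fa-.
So rimow → harimowob.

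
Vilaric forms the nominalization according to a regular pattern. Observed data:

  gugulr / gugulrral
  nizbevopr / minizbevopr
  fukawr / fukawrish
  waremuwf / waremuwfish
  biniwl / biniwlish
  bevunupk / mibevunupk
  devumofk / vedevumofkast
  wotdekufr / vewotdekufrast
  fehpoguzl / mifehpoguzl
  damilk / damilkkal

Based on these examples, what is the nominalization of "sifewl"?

gugulr and wotdekufr both end in -r yet inflect differently (gugulrral, vewotdekufrast), so the final letter is not what conditions the rule; the second-to-last letter is.
"sifewl" has second-to-last letter 'w'. The stems whose second-to-last letter is 'w' (biniwl → biniwlish, waremuwf → waremuwfish, fukawr → fukawrish) add -ish.
So sifewl → sifewlish.

sifewlish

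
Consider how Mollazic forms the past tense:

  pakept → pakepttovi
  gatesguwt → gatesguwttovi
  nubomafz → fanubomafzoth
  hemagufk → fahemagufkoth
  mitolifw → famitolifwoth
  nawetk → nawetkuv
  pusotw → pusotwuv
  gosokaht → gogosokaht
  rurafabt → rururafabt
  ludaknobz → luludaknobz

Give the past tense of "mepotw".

mepotwuv

hemagufk and nawetk both end in -k yet inflect differently (fahemagufkoth, nawetkuv), so the final letter is not what conditions the rule; the second-to-last letter is.
"mepotw" has second-to-last letter 't'. The stems whose second-to-last letter is 't' (nawetk → nawetkuv, pusotw → pusotwuv) add -uv.
The other patterns: stems whose second-to-last letter is 'p' or 'w' double the final consonant and add -ovi; stems whose second-to-last letter is 'f' add fa- … -oth around the stem; stems whose second-to-last letter is 'b' or 'h' repeat the first consonant+vowel as a prefix.
So mepotw → mepotwuv.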